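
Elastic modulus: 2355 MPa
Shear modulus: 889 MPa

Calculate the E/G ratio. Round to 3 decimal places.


E / G = 2355 / 889 = 2.649

2.649


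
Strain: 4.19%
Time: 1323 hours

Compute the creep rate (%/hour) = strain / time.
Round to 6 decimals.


Creep rate = 4.19 / 1323
= 0.003167 %/h

0.003167


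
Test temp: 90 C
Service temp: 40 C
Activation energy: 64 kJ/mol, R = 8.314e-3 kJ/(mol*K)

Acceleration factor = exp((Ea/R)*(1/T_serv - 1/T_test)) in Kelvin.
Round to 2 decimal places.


AF = exp((64/0.008314)*(1/313.15 - 1/363.15))
= 29.50

29.50


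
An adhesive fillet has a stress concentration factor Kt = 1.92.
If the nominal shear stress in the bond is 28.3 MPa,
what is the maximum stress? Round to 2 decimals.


Max stress = 28.3 * 1.92 = 54.34 MPa

54.34


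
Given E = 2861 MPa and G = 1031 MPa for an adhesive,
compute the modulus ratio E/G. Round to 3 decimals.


E/G ratio = 2861 / 1031 = 2.775

2.775


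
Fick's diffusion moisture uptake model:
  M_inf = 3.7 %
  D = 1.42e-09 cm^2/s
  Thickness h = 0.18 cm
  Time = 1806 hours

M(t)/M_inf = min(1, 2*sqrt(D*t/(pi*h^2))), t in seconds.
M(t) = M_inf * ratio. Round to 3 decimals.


t_sec = 1806 * 3600 = 6501600
ratio = 2*sqrt(1.42e-09*6501600/(pi*0.18^2))
= min(1, 0.602333)
= 0.602333
M(t) = 3.7 * 0.602333 = 2.229 %

2.229


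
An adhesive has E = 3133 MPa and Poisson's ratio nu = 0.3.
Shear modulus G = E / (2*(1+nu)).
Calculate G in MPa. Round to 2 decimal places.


G = 3133 / (2*(1+0.3))
= 3133 / 2.60
= 1205.00 MPa

1205.00


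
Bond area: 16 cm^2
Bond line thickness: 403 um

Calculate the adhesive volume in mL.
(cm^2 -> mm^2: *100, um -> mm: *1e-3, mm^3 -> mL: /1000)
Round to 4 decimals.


V = 16*100 * 403*1e-3 / 1000
= 0.6448 mL

0.6448


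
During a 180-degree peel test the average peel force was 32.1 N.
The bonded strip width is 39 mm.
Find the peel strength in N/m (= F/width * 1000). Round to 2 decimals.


Peel strength = F/width * 1000
= 32.1 / 39 * 1000
= 823.08 N/m

823.08


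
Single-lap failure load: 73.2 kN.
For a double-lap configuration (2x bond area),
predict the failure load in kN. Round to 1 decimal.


Failure load = 73.2 * 2 = 146.4 kN

146.4


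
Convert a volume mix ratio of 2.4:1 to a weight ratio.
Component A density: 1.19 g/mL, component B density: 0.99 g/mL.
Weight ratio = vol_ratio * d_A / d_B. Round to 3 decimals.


= 2.4 * 1.19 / 0.99 = 2.885

2.885


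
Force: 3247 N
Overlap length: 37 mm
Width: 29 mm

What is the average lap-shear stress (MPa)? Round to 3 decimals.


Average shear stress = F / (overlap * width)
= 3247 / (37 * 29)
= 3.026 MPa

3.026


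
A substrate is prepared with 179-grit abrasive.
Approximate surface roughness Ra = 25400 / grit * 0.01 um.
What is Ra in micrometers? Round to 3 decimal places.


Ra = 25400 / 179 * 0.01 = 1.419 um

1.419


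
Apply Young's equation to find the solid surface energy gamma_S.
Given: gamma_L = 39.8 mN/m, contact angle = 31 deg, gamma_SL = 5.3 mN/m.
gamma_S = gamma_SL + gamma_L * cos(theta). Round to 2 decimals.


theta_rad = 31 * pi/180 = 0.541052
gamma_S = 5.3 + 39.8 * cos(0.541052)
= 39.42 mN/m

39.42


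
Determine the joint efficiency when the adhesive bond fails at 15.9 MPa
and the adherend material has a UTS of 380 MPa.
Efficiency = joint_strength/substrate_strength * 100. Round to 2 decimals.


Joint efficiency = 15.9 / 380 * 100
= 4.18%

4.18


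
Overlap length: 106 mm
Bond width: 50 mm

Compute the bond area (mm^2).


Bond area = 106 * 50 = 5300 mm^2

5300


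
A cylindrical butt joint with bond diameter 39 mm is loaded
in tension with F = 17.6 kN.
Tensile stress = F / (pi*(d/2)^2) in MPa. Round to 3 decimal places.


Area = pi * (39/2)^2 = 1194.5906 mm^2
Stress = 17.6*1000 / 1194.5906
= 14.733 MPa

14.733


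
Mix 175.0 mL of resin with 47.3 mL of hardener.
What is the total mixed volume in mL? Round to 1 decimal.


Total = 175.0 + 47.3 = 222.3 mL

222.3


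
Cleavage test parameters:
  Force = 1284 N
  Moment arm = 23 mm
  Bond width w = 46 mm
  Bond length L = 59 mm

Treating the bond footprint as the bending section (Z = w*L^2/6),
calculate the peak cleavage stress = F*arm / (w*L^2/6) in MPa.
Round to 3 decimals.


M = 1284 * 23 = 29532 N*mm
Z = 46 * 59^2 / 6 = 160126 / 6 mm^3
sigma = M / Z = 6 * 29532 / 160126 = 177192 / 160126
= 1.107 MPa

1.107


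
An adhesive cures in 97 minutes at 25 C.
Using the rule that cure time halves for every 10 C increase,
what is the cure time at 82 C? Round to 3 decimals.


Factor = 2^((82 - 25) / 10) = 51.9842
Cure time = 97 / 51.9842
= 1.866 minutes

1.866


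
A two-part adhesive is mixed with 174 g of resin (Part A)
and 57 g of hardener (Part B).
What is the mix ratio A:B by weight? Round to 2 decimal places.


Mix ratio = mass_A / mass_B
= 174 / 57
= 3.05

3.05


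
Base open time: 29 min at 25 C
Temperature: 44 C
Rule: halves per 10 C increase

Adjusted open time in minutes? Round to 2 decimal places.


Acceleration = 2^((44-25)/10) = 3.7321
Open time = 29 / 3.7321 = 7.77 min

7.77


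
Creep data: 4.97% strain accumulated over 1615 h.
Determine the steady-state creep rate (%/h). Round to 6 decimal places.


Rate = 4.97 / 1615 = 0.003077 %/h

0.003077


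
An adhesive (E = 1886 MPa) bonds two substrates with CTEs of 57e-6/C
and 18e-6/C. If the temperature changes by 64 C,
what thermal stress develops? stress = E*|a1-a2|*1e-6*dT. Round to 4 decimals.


Stress = 1886 * |57 - 18| * 1e-6 * 64
= 4.7075 MPa

4.7075


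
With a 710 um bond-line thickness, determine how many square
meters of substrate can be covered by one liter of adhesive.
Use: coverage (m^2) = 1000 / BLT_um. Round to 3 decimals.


Coverage = 1000 / 710 = 1.408 m^2

1.408


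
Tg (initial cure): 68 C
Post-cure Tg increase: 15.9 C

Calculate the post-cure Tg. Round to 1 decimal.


Post-cure Tg = 68 + 15.9 = 83.9 C

83.9


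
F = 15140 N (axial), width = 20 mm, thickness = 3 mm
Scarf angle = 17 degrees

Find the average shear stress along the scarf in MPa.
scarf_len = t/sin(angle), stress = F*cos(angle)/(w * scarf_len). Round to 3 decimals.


scarf_len = 3/sin(17 deg) = 10.2609
cos(17 deg) = 0.956305
stress = 15140*0.956305/(20*10.2609) = 70.552 MPa

70.552


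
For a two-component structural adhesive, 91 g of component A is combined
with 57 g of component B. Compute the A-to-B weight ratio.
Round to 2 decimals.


Weight ratio A:B = 91 / 57
= 1.60

1.60


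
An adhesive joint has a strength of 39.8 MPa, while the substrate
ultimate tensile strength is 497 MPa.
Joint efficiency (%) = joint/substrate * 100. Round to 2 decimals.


Efficiency = 39.8 / 497 * 100
= 8.01%

8.01


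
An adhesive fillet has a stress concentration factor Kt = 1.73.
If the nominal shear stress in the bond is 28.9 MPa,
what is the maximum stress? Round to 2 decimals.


Max stress = 28.9 * 1.73 = 50.00 MPa

50.00


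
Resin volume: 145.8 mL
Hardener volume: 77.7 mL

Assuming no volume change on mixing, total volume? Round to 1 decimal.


V_total = 145.8 + 77.7 = 223.5 mL

223.5


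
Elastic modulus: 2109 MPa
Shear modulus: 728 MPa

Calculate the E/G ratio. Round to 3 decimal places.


E / G = 2109 / 728 = 2.897

2.897


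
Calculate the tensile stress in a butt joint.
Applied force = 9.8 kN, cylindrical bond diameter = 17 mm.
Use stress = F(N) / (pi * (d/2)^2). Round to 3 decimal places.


A = pi * 8.5^2 = 226.9801 mm^2
sigma = 9800.0 / 226.9801 = 43.176 MPa

43.176


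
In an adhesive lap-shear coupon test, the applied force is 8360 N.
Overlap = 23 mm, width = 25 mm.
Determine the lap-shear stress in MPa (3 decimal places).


stress = F / (overlap * width)
= 8360 / (23 * 25)
= 14.539 MPa

14.539


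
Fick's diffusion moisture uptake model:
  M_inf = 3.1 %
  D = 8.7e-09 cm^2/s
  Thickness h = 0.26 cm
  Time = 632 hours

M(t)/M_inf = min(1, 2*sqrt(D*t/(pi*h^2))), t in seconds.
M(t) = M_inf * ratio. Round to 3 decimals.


t_sec = 632 * 3600 = 2275200
ratio = 2*sqrt(8.7e-09*2275200/(pi*0.26^2))
= min(1, 0.610592)
= 0.610592
M(t) = 3.1 * 0.610592 = 1.893 %

1.893


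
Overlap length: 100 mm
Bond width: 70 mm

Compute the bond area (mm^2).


Bond area = 100 * 70 = 7000 mm^2

7000


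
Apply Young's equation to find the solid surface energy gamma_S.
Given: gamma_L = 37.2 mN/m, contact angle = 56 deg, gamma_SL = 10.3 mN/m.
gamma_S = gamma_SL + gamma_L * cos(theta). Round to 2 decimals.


theta_rad = 56 * pi/180 = 0.977384
gamma_S = 10.3 + 37.2 * cos(0.977384)
= 31.10 mN/m

31.10


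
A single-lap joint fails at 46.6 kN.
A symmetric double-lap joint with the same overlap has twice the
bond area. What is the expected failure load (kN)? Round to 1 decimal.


Double-lap load = 2 * 46.6 = 93.2 kN

93.2


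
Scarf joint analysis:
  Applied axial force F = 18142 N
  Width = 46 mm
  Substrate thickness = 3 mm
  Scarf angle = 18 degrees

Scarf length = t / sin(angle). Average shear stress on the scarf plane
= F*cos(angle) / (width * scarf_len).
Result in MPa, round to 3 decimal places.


Scarf length = 3 / sin(18 deg) = 9.7082 mm
cos(18 deg) = 0.951057
Shear = 18142 * 0.951057 / (46 * 9.7082)
= 38.636 MPa

38.636


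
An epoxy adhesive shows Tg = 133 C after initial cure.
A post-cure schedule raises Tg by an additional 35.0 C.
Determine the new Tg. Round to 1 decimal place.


New Tg = 133 + 35.0
= 168.0 C

168.0


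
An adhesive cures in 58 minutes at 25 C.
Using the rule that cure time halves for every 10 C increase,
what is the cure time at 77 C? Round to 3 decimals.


Factor = 2^((77 - 25) / 10) = 36.7583
Cure time = 58 / 36.7583
= 1.578 minutes

1.578


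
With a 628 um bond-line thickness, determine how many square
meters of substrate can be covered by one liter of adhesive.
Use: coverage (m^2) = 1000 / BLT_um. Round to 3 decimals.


Coverage = 1000 / 628 = 1.592 m^2

1.592


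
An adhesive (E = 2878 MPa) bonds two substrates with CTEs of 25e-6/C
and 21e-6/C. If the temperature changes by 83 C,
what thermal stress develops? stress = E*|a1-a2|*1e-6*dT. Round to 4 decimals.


Stress = 2878 * |25 - 21| * 1e-6 * 83
= 0.9555 MPa

0.9555


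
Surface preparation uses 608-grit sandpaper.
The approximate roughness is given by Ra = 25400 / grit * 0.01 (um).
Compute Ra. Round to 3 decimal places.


Ra = 25400 / 608 * 0.01
= 254 / 608
= 0.418 um

0.418


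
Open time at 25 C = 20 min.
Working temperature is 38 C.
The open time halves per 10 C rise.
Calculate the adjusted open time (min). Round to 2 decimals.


factor = 2^((38 - 25) / 10) = 2.4623
ot = 20 / 2.4623 = 8.12 min

8.12


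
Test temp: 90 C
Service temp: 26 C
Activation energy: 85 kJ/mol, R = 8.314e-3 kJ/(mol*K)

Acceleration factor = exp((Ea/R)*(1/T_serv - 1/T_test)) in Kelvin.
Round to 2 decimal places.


AF = exp((85/0.008314)*(1/299.15 - 1/363.15))
= 412.82

412.82


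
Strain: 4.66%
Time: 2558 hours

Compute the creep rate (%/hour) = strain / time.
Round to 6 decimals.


Creep rate = 4.66 / 2558
= 0.001822 %/h

0.001822


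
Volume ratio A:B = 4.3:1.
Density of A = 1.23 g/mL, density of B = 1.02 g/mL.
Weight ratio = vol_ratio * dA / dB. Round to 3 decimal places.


Wt ratio = 4.3 * 1.23 / 1.02
= 5.185

5.185


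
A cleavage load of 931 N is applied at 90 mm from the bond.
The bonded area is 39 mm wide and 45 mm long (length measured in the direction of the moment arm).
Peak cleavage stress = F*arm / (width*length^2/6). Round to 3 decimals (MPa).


Moment = 931 * 90 = 83790 N*mm
Section modulus = 39 * 2025 / 6 = 78975 / 6 mm^3
Stress = 83790 / (78975 / 6) = 502740 / 78975
= 6.366 MPa

6.366


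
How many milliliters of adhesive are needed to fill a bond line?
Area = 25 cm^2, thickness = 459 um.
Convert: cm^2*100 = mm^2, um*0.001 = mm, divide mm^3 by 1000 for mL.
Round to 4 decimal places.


= (25 * 100) * (459 * 0.001) / 1000
= 1.1475 mL

1.1475


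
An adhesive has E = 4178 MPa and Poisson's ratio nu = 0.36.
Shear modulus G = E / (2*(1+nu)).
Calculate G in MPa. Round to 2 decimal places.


G = 4178 / (2*(1+0.36))
= 4178 / 2.72
= 1536.03 MPa

1536.03


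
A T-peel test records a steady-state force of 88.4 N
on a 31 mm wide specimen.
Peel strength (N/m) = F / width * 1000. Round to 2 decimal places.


Peel strength = 88.4 / 31 * 1000
= 2851.61 N/m

2851.61


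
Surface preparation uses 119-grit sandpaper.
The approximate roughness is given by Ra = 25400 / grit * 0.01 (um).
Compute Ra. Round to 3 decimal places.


Ra = 25400 / 119 * 0.01
= 254 / 119
= 2.134 um

2.134


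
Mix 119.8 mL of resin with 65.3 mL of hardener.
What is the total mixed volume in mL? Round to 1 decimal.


Total = 119.8 + 65.3 = 185.1 mL

185.1


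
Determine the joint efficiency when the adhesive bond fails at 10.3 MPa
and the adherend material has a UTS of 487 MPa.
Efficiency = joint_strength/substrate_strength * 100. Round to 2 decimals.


Joint efficiency = 10.3 / 487 * 100
= 2.11%

2.11


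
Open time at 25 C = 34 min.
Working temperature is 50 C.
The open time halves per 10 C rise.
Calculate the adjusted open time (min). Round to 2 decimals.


factor = 2^((50 - 25) / 10) = 5.6569
ot = 34 / 5.6569 = 6.01 min

6.01


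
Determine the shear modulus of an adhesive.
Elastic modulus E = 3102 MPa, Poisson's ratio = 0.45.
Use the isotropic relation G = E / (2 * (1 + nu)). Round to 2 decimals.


G = 3102 / (2*(1+0.45)) = 3102 / 2.90
= 1069.66 MPa

1069.66


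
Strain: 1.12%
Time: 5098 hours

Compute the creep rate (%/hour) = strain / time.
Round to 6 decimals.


Creep rate = 1.12 / 5098
= 0.000220 %/h

0.000220


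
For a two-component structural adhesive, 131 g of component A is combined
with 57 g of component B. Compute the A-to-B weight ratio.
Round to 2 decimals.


Weight ratio A:B = 131 / 57
= 2.30

2.30


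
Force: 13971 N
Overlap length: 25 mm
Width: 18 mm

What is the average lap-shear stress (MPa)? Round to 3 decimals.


Average shear stress = F / (overlap * width)
= 13971 / (25 * 18)
= 31.047 MPa

31.047


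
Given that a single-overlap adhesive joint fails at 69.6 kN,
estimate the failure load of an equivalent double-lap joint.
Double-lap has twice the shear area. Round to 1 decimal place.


Double-lap factor = 2
Expected load = 69.6 * 2 = 139.2 kN

139.2


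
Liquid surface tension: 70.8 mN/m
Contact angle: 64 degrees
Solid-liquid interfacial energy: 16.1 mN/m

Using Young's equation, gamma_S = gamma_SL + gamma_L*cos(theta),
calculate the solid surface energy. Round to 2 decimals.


gamma_S = 16.1 + 70.8 * cos(64)
= 47.14 mN/m

47.14


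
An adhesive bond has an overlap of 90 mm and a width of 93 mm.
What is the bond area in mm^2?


Bond area = overlap * width
= 90 * 93
= 8370 mm^2

8370


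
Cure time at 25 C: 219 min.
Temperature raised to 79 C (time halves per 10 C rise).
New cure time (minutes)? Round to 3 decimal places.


Acceleration factor = 2^(54/10) = 42.2243
New time = 219 / 42.2243 = 5.187 min

5.187


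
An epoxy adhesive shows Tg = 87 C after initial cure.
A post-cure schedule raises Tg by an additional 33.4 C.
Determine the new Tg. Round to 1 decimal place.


New Tg = 87 + 33.4
= 120.4 C

120.4


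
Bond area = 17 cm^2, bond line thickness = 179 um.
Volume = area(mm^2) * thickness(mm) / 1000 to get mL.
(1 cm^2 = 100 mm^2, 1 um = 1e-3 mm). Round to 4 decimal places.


area_mm2 = 17 * 100 = 1700
blt_mm = 179 * 1e-3 = 0.179
vol_mm3 = 1700 * 0.179 = 304.3
vol_mL = 304.3 / 1000 = 0.3043 mL

0.3043


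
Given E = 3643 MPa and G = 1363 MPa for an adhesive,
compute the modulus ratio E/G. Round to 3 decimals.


E/G ratio = 3643 / 1363 = 2.673

2.673


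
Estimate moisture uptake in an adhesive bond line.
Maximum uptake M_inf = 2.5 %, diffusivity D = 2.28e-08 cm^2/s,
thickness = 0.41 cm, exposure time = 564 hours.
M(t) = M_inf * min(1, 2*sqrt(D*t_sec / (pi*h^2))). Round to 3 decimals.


Convert time: 564 h = 2030400 s
ratio = min(1, 2*sqrt(2.28e-08*2030400/(pi*0.41^2)))
= 0.592147
M(t) = 2.5 * 0.592147 = 1.480%

1.480


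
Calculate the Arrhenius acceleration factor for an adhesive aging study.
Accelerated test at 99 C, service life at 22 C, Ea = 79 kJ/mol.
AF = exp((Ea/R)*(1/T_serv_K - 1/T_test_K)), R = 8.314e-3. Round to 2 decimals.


T_test = 372.15 K, T_serv = 295.15 K
Ea/R = 79 / 0.008314 = 9502.04
AF = exp(9502.04 * (1/295.15 - 1/372.15))
= 781.42

781.42


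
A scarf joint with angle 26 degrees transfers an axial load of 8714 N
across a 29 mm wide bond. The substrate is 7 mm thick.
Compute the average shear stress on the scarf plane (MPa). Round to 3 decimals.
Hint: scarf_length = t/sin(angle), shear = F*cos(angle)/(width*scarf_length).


scarf_length = 7 / sin(26 deg) = 15.9682 mm
cos(26 deg) = 0.898794
shear stress = 8714 * 0.898794 / (29 * 15.9682)
= 16.913 MPa

16.913


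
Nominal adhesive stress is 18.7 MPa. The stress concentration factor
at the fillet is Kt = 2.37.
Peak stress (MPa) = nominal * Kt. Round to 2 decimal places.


Peak = 18.7 * 2.37 = 44.32 MPa

44.32


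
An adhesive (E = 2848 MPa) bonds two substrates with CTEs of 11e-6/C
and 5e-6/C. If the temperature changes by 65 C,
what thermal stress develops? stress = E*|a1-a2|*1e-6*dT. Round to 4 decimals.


Stress = 2848 * |11 - 5| * 1e-6 * 65
= 1.1107 MPa

1.1107


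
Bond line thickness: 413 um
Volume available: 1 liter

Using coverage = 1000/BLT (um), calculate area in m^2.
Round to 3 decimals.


1 L = 1e6 mm^3, thickness = 413 um = 0.413 mm
Area = 1e6 / 0.413 mm^2 = (1e6 / 0.413) / 1e6 m^2 = 1000 / 413 m^2
= 2.421 m^2

2.421


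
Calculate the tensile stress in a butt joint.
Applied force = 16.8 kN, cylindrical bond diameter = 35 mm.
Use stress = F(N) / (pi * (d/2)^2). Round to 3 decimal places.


A = pi * 17.5^2 = 962.1128 mm^2
sigma = 16800.0 / 962.1128 = 17.462 MPa

17.462


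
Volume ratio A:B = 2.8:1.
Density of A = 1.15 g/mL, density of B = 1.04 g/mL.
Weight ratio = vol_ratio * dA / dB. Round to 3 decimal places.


Wt ratio = 2.8 * 1.15 / 1.04
= 3.096

3.096


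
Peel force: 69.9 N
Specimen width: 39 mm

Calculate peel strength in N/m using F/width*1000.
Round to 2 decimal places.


Peel strength = 69.9 / 39 * 1000 = 1792.31 N/m

1792.31


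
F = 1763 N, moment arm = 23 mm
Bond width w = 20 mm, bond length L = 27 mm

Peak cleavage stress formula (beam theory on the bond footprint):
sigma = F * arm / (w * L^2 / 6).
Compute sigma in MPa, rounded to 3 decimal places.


sigma = (1763 * 23) / (20 * 729 / 6)
= 40549 * 6 / 14580
= 243294 / 14580
= 16.687 MPa

16.687


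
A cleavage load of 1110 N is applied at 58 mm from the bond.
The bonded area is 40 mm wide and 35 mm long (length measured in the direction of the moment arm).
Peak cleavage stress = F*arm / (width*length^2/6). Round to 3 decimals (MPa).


Moment = 1110 * 58 = 64380 N*mm
Section modulus = 40 * 1225 / 6 = 49000 / 6 mm^3
Stress = 64380 / (49000 / 6) = 386280 / 49000
= 7.883 MPa

7.883


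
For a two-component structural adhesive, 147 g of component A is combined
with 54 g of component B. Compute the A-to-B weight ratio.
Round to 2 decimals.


Weight ratio A:B = 147 / 54
= 2.72

2.72


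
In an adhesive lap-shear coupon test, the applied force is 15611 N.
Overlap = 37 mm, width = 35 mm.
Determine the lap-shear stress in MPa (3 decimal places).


stress = F / (overlap * width)
= 15611 / (37 * 35)
= 12.055 MPa

12.055


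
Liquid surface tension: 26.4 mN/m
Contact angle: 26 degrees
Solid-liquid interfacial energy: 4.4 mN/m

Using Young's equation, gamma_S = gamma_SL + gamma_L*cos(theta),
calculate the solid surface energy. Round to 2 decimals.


gamma_S = 4.4 + 26.4 * cos(26)
= 28.13 mN/m

28.13


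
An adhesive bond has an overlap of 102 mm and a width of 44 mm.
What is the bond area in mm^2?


Bond area = overlap * width
= 102 * 44
= 4488 mm^2

4488


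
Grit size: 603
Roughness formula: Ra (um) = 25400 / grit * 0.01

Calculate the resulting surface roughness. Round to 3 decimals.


Ra = 25400 / 603 * 0.01
= 0.421 um

0.421


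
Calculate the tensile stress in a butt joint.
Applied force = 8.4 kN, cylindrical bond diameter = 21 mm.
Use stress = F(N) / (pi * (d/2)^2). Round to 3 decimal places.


A = pi * 10.5^2 = 346.3606 mm^2
sigma = 8400.0 / 346.3606 = 24.252 MPa

24.252


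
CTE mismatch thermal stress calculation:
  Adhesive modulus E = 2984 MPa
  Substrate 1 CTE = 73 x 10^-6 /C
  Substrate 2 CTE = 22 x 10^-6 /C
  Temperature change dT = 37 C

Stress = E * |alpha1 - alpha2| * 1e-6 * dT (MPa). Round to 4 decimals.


delta_alpha = |73 - 22| = 51 x 10^-6/C
Stress = 2984 * 51e-6 * 37
= 5.6308 MPa

5.6308


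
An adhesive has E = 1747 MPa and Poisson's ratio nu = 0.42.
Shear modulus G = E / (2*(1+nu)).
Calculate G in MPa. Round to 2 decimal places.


G = 1747 / (2*(1+0.42))
= 1747 / 2.84
= 615.14 MPa

615.14


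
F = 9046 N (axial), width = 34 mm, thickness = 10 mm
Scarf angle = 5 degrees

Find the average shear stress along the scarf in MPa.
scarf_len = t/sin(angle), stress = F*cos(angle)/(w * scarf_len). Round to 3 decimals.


scarf_len = 10/sin(5 deg) = 114.7371
cos(5 deg) = 0.996195
stress = 9046*0.996195/(34*114.7371) = 2.310 MPa

2.310


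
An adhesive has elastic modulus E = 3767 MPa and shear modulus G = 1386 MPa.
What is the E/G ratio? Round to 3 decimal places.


E/G = 3767 / 1386 = 2.718

2.718


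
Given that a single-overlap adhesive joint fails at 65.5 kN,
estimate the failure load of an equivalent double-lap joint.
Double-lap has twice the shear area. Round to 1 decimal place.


Double-lap factor = 2
Expected load = 65.5 * 2 = 131.0 kN

131.0


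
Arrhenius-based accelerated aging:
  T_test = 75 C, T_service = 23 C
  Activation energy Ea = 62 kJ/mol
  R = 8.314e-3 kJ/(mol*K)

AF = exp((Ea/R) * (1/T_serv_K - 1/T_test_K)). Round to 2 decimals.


T_test_K = 348.15, T_serv_K = 296.15
AF = exp((62/8.314e-3) * (1/296.15 - 1/348.15))
= 42.99

42.99


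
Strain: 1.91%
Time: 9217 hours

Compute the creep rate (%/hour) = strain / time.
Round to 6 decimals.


Creep rate = 1.91 / 9217
= 0.000207 %/h

0.000207


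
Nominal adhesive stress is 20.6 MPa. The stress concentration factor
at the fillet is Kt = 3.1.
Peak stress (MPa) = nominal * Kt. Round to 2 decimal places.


Peak = 20.6 * 3.1 = 63.86 MPa

63.86


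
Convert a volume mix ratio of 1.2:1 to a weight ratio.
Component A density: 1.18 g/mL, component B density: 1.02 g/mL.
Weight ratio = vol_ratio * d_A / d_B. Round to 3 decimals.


= 1.2 * 1.18 / 1.02 = 1.388

1.388


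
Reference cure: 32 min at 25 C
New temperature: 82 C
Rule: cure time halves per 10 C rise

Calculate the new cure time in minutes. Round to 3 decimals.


factor = 2^((82-25)/10) = 51.9842
t_new = 32 / 51.9842 = 0.616 min

0.616


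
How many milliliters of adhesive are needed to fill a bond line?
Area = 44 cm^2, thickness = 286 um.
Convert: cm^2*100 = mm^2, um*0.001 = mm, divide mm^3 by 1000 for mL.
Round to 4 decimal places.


= (44 * 100) * (286 * 0.001) / 1000
= 1.2584 mL

1.2584


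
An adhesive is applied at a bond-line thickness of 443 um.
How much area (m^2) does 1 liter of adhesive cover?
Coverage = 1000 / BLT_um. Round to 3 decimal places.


Coverage = 1000 / 443 = 2.257 m^2

2.257


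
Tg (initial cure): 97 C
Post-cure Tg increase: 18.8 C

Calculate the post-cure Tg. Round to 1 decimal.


Post-cure Tg = 97 + 18.8 = 115.8 C

115.8


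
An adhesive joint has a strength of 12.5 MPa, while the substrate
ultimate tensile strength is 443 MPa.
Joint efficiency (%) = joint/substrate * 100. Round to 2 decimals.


Efficiency = 12.5 / 443 * 100
= 2.82%

2.82


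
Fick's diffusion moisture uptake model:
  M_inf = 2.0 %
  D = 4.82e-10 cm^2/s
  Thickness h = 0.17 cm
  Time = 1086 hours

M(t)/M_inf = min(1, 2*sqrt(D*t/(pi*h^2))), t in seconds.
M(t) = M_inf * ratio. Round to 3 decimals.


t_sec = 1086 * 3600 = 3909600
ratio = 2*sqrt(4.82e-10*3909600/(pi*0.17^2))
= min(1, 0.288135)
= 0.288135
M(t) = 2.0 * 0.288135 = 0.576 %

0.576


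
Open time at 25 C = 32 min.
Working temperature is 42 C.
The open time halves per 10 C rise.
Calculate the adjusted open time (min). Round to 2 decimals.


factor = 2^((42 - 25) / 10) = 3.2490
ot = 32 / 3.2490 = 9.85 min

9.85


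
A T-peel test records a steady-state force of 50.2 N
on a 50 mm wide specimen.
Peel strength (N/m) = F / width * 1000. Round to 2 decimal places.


Peel strength = 50.2 / 50 * 1000
= 1004.00 N/m

1004.00


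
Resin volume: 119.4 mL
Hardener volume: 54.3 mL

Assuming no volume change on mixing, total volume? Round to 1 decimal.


V_total = 119.4 + 54.3 = 173.7 mL

173.7


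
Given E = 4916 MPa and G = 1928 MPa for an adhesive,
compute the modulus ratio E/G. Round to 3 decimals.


E/G ratio = 4916 / 1928 = 2.550

2.550


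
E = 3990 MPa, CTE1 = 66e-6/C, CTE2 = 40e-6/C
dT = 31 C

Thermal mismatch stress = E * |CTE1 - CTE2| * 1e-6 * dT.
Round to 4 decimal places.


= 3990 * 26e-6 * 31
= 3.2159 MPa

3.2159


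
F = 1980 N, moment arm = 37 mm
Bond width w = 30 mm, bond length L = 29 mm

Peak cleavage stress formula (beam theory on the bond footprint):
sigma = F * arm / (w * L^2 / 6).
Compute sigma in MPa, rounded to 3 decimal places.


sigma = (1980 * 37) / (30 * 841 / 6)
= 73260 * 6 / 25230
= 439560 / 25230
= 17.422 MPa

17.422


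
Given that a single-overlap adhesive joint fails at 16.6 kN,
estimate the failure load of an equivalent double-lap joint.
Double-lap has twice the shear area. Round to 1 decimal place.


Double-lap factor = 2
Expected load = 16.6 * 2 = 33.2 kN

33.2


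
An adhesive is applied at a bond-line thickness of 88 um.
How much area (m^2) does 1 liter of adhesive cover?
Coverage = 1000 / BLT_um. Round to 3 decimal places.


Coverage = 1000 / 88 = 11.364 m^2

11.364


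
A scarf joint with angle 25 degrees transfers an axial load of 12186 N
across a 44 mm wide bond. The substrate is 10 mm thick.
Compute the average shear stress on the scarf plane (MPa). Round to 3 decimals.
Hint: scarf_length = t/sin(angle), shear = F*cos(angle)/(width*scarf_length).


scarf_length = 10 / sin(25 deg) = 23.6620 mm
cos(25 deg) = 0.906308
shear stress = 12186 * 0.906308 / (44 * 23.6620)
= 10.608 MPa

10.608


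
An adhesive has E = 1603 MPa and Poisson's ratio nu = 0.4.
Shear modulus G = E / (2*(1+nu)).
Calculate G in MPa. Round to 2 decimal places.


G = 1603 / (2*(1+0.4))
= 1603 / 2.80
= 572.50 MPa

572.50


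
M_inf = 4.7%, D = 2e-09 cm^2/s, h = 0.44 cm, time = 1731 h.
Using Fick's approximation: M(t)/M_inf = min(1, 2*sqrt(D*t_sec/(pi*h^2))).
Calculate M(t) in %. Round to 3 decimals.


t = 6231600 s
ratio = min(1, 2*sqrt(2e-09*6231600/(pi*0.1936)))
= 0.286297
M(t) = 4.7 * 0.286297 = 1.346%

1.346


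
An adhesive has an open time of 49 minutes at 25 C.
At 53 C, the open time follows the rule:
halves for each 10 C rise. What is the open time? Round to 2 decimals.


Factor = 2^((53-25)/10) = 6.9644
Open time = 49 / 6.9644 = 7.04 min

7.04


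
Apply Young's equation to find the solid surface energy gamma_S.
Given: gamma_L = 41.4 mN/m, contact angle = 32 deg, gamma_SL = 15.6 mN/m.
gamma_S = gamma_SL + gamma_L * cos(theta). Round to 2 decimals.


theta_rad = 32 * pi/180 = 0.558505
gamma_S = 15.6 + 41.4 * cos(0.558505)
= 50.71 mN/m

50.71


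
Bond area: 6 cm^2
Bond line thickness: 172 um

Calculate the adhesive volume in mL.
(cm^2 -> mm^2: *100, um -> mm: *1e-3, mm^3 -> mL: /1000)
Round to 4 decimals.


V = 6*100 * 172*1e-3 / 1000
= 0.1032 mL

0.1032


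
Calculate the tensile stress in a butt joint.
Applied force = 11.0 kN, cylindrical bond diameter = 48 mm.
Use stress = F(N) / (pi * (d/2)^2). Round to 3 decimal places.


A = pi * 24.0^2 = 1809.5574 mm^2
sigma = 11000.0 / 1809.5574 = 6.079 MPa

6.079


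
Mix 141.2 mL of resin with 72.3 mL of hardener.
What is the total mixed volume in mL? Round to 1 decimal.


Total = 141.2 + 72.3 = 213.5 mL

213.5


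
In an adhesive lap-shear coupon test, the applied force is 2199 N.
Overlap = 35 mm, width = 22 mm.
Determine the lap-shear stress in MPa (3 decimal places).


stress = F / (overlap * width)
= 2199 / (35 * 22)
= 2.856 MPa

2.856


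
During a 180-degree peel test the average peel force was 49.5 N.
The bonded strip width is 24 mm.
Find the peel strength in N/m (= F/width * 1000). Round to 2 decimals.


Peel strength = F/width * 1000
= 49.5 / 24 * 1000
= 2062.50 N/m

2062.50


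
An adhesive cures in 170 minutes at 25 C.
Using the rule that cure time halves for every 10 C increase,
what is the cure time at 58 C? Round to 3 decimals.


Factor = 2^((58 - 25) / 10) = 9.8492
Cure time = 170 / 9.8492
= 17.260 minutes

17.260


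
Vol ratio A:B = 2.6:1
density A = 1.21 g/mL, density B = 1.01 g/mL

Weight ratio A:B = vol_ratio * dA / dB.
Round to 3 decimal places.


Weight ratio = 2.6 * 1.21 / 1.01
= 3.115

3.115


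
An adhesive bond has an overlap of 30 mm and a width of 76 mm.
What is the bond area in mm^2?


Bond area = overlap * width
= 30 * 76
= 2280 mm^2

2280


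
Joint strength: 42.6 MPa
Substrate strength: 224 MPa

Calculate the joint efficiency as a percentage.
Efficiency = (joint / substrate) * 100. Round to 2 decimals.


Efficiency = (42.6 / 224) * 100 = 19.02%

19.02


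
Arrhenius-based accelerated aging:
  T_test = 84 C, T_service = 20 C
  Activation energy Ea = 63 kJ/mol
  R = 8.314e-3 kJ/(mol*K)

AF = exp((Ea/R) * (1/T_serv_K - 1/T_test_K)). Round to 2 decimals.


T_test_K = 357.15, T_serv_K = 293.15
AF = exp((63/8.314e-3) * (1/293.15 - 1/357.15))
= 102.72

102.72


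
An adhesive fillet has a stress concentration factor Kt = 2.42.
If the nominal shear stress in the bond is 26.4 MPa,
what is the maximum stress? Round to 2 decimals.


Max stress = 26.4 * 2.42 = 63.89 MPa

63.89


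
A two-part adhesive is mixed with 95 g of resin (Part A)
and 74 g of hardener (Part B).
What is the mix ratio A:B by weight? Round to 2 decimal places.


Mix ratio = mass_A / mass_B
= 95 / 74
= 1.28

1.28


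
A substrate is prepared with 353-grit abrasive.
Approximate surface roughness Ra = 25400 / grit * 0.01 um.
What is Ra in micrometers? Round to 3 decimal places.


Ra = 25400 / 353 * 0.01 = 0.720 um

0.720


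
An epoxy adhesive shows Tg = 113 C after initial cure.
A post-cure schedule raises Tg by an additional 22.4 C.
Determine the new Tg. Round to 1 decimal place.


New Tg = 113 + 22.4
= 135.4 C

135.4


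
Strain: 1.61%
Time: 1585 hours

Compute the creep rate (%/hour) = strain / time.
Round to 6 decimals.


Creep rate = 1.61 / 1585
= 0.001016 %/h

0.001016


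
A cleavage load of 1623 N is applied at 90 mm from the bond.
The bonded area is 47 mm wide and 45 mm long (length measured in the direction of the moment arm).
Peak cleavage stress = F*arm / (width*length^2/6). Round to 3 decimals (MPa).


Moment = 1623 * 90 = 146070 N*mm
Section modulus = 47 * 2025 / 6 = 95175 / 6 mm^3
Stress = 146070 / (95175 / 6) = 876420 / 95175
= 9.209 MPa

9.209


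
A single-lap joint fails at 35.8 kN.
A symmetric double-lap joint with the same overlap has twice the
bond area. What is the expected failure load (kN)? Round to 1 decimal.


Double-lap load = 2 * 35.8 = 71.6 kN

71.6


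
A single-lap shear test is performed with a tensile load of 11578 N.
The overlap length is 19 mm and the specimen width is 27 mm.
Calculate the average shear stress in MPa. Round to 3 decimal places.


Shear stress = F / (overlap * width)
= 11578 / (19 * 27)
= 11578 / 513
= 22.569 MPa

22.569


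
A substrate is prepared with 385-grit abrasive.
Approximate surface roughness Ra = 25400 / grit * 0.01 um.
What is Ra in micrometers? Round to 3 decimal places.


Ra = 25400 / 385 * 0.01 = 0.660 um

0.660


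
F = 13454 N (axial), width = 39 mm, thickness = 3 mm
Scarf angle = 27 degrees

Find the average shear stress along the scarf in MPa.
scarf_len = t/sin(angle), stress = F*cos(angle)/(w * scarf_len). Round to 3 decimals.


scarf_len = 3/sin(27 deg) = 6.6081
cos(27 deg) = 0.891007
stress = 13454*0.891007/(39*6.6081) = 46.515 MPa

46.515


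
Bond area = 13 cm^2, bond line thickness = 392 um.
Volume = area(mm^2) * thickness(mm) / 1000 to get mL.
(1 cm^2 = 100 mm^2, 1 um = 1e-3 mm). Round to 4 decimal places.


area_mm2 = 13 * 100 = 1300
blt_mm = 392 * 1e-3 = 0.392
vol_mm3 = 1300 * 0.392 = 509.6
vol_mL = 509.6 / 1000 = 0.5096 mL

0.5096


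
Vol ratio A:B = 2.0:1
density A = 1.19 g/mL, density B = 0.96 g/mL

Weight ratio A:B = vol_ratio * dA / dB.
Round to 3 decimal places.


Weight ratio = 2.0 * 1.19 / 0.96
= 2.479

2.479


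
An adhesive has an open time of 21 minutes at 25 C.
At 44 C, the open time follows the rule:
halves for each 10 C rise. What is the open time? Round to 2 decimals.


Factor = 2^((44-25)/10) = 3.7321
Open time = 21 / 3.7321 = 5.63 min

5.63


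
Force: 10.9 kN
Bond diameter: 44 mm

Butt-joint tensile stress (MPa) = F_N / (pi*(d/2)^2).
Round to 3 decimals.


F_N = 10.9 * 1000 = 10900.0 N
A = pi*(22.0)^2 = 1520.5308 mm^2
stress = 10900.0 / 1520.5308 = 7.169 MPa

7.169


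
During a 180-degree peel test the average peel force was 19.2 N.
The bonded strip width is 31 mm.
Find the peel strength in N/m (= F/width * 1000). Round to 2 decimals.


Peel strength = F/width * 1000
= 19.2 / 31 * 1000
= 619.35 N/m

619.35


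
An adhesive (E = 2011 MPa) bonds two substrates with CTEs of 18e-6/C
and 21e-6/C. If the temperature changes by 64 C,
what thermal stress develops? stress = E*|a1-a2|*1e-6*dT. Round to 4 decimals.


Stress = 2011 * |18 - 21| * 1e-6 * 64
= 0.3861 MPa

0.3861


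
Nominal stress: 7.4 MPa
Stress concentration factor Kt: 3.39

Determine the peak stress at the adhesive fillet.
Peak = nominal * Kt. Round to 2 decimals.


Peak stress = 7.4 * 3.39
= 25.09 MPa

25.09


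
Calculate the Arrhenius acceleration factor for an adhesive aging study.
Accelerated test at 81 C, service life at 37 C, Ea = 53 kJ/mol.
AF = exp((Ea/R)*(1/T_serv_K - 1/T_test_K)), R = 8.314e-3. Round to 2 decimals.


T_test = 354.15 K, T_serv = 310.15 K
Ea/R = 53 / 0.008314 = 6374.79
AF = exp(6374.79 * (1/310.15 - 1/354.15))
= 12.85

12.85


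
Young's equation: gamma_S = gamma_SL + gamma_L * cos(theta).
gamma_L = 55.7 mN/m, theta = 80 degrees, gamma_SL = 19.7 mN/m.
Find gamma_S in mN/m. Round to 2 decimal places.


cos(80 deg) = 0.173648
gamma_S = 19.7 + 55.7 * 0.173648
= 29.37 mN/m

29.37


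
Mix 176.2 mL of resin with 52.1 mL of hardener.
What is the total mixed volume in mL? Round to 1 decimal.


Total = 176.2 + 52.1 = 228.3 mL

228.3


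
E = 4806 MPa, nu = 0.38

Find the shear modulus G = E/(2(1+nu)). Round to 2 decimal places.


G = 4806 / (2 * 1.38)
= 1741.30 MPa

1741.30


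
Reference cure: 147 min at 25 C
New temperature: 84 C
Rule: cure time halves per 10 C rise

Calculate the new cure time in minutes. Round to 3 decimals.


factor = 2^((84-25)/10) = 59.7141
t_new = 147 / 59.7141 = 2.462 min

2.462


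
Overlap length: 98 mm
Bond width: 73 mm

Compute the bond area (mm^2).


Bond area = 98 * 73 = 7154 mm^2

7154


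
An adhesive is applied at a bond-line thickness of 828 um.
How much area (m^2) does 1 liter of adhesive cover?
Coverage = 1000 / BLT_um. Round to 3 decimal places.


Coverage = 1000 / 828 = 1.208 m^2

1.208


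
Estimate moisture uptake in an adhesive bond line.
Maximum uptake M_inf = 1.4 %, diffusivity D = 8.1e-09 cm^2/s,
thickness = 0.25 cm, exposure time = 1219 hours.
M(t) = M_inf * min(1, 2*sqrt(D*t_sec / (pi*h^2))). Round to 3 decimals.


Convert time: 1219 h = 4388400 s
ratio = min(1, 2*sqrt(8.1e-09*4388400/(pi*0.25^2)))
= 0.850963
M(t) = 1.4 * 0.850963 = 1.191%

1.191


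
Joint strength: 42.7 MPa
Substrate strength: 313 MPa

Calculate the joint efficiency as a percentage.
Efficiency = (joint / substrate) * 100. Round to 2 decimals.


Efficiency = (42.7 / 313) * 100 = 13.64%

13.64


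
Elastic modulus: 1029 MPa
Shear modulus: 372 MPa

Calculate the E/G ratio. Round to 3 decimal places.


E / G = 1029 / 372 = 2.766

2.766


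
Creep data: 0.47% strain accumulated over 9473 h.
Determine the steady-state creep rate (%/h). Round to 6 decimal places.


Rate = 0.47 / 9473 = 0.000050 %/h

0.000050


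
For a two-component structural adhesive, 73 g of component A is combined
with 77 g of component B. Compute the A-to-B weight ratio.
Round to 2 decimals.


Weight ratio A:B = 73 / 77
= 0.95

0.95


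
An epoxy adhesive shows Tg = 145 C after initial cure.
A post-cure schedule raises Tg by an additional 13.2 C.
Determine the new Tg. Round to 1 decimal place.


New Tg = 145 + 13.2
= 158.2 C

158.2


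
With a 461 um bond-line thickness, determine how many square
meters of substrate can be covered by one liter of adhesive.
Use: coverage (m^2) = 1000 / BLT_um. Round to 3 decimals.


Coverage = 1000 / 461 = 2.169 m^2

2.169


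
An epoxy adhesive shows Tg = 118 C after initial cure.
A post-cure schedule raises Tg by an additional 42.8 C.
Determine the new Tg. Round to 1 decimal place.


New Tg = 118 + 42.8
= 160.8 C

160.8


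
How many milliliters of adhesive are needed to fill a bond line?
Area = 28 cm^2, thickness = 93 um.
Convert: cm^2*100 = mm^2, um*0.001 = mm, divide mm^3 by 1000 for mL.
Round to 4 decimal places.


= (28 * 100) * (93 * 0.001) / 1000
= 0.2604 mL

0.2604


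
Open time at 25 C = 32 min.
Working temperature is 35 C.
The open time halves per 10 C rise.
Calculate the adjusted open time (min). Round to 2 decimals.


factor = 2^((35 - 25) / 10) = 2.0000
ot = 32 / 2.0000 = 16.00 min

16.00


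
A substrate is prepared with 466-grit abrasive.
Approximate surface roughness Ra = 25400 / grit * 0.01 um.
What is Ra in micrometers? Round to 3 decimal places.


Ra = 25400 / 466 * 0.01 = 0.545 um

0.545


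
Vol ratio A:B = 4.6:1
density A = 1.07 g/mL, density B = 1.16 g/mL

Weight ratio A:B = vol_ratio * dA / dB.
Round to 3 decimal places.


Weight ratio = 4.6 * 1.07 / 1.16
= 4.243

4.243


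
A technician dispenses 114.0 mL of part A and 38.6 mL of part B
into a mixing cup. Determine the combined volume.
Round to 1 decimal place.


Combined volume = 114.0 + 38.6
= 152.6 mL

152.6


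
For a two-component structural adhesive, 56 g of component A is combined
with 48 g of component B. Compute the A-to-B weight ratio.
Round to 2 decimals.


Weight ratio A:B = 56 / 48
= 1.17

1.17


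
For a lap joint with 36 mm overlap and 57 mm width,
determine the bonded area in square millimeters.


Area = 36 * 57 = 2052 mm^2

2052


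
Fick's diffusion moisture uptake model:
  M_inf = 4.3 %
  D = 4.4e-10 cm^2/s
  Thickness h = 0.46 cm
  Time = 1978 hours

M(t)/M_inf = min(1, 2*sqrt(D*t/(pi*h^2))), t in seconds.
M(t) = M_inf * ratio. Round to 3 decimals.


t_sec = 1978 * 3600 = 7120800
ratio = 2*sqrt(4.4e-10*7120800/(pi*0.46^2))
= min(1, 0.137306)
= 0.137306
M(t) = 4.3 * 0.137306 = 0.590 %

0.590


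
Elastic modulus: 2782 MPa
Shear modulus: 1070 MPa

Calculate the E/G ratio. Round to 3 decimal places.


E / G = 2782 / 1070 = 2.600

2.600


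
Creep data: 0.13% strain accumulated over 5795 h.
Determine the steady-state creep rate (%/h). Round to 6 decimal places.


Rate = 0.13 / 5795 = 0.000022 %/h

0.000022


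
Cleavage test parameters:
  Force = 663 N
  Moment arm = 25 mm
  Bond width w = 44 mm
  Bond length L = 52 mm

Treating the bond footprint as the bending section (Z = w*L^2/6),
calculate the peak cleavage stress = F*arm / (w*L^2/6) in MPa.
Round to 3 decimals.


M = 663 * 25 = 16575 N*mm
Z = 44 * 52^2 / 6 = 118976 / 6 mm^3
sigma = M / Z = 6 * 16575 / 118976 = 99450 / 118976
= 0.836 MPa

0.836


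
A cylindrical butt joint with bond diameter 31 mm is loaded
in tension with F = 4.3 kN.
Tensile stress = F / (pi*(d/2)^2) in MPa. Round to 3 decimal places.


Area = pi * (31/2)^2 = 754.7676 mm^2
Stress = 4.3*1000 / 754.7676
= 5.697 MPa

5.697
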